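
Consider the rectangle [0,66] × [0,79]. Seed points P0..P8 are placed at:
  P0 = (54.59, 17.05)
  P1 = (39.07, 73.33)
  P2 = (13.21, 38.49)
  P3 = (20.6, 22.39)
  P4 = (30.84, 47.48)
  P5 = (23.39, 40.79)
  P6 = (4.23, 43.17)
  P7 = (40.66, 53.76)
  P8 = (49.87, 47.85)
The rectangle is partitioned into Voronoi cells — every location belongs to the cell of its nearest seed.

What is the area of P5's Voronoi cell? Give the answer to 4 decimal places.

Area of P5's cell: 266.8909

1. box [0,66]×[0,79]: [(0, 0) (66, 0) (66, 79) (0, 79)]
2. ⊥bis P5·P0 via (38.99,28.92): [(0, 0) (16.9848, 0) (66, 64.4176) (66, 79) (0, 79)]  |A|=3635.2818
3. ⊥bis P5·P1 via (31.23,57.06): [(0, 72.1088) (0, 0) (16.9848, 0) (52.5753, 46.7744)]  |A|=2292.7985
4. ⊥bis P5·P2 via (18.3,39.64): [(12.3037, 66.18) (24.9044, 10.4082) (52.5753, 46.7744)]  |A|=1000.7466
5. ⊥bis P5·P3 via (21.995,31.59): [(12.3037, 66.18) (20.0522, 31.8846) (39.0535, 29.0034) (52.5753, 46.7744)]  |A|=803.6976
6. ⊥bis P5·P4 via (27.115,44.135): [(13.9796, 58.7627) (20.0522, 31.8846) (39.0535, 29.0034) (39.8101, 29.9978)]  |A|=270.3342
7. ⊥bis P5·P6 via (13.81,41.98): [(15.662, 56.8891) (15.2153, 53.2932) (20.0522, 31.8846) (39.0535, 29.0034) (39.8101, 29.9978)]  |A|=266.8909
8. ⊥bis P5·P7 via (32.025,47.275): [(15.662, 56.8891) (15.2153, 53.2932) (20.0522, 31.8846) (39.0535, 29.0034) (39.8101, 29.9978)]  |A|=266.8909
9. ⊥bis P5·P8 via (36.63,44.32): [(15.662, 56.8891) (15.2153, 53.2932) (20.0522, 31.8846) (39.0535, 29.0034) (39.8101, 29.9978)]  |A|=266.8909
10. canonical 5-gon: [(15.662, 56.8891) (15.2153, 53.2932) (20.0522, 31.8846) (39.0535, 29.0034) (39.8101, 29.9978)]
11. shoelace: 266.8909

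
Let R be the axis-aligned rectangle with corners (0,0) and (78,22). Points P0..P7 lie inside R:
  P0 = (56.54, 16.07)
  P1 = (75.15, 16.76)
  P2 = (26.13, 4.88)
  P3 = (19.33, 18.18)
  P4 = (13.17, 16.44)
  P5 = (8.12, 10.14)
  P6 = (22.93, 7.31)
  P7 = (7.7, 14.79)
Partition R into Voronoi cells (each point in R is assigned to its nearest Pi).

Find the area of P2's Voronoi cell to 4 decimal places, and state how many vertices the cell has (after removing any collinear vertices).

1. box [0,78]×[0,22]: [(0, 0) (78, 0) (78, 22) (0, 22)]
2. ⊥bis P2·P0 via (41.335,10.475): [(0, 0) (45.1895, 0) (37.0941, 22) (0, 22)]  |A|=905.1199
3. ⊥bis P2·P1 via (50.64,10.82): [(0, 0) (45.1895, 0) (37.0941, 22) (0, 22)]  |A|=905.1199
4. ⊥bis P2·P3 via (22.73,11.53): [(0.1787, 0) (45.1895, 0) (38.0622, 19.369)]  |A|=435.9083
5. ⊥bis P2·P4 via (19.65,10.66): [(18.4944, 9.3644) (10.1415, 0) (45.1895, 0) (38.0622, 19.369)]  |A|=389.2601
6. ⊥bis P2·P5 via (17.125,7.51): [(18.4944, 9.3644) (17.2636, 7.9846) (14.9316, 0) (45.1895, 0) (38.0622, 19.369)]  |A|=370.1366
7. ⊥bis P2·P6 via (24.53,6.095): [(32.419, 16.4838) (19.9016, 0) (45.1895, 0) (38.0622, 19.369)]  |A|=273.3543
8. ⊥bis P2·P7 via (16.915,9.835): [(32.419, 16.4838) (19.9016, 0) (45.1895, 0) (38.0622, 19.369)]  |A|=273.3543
9. canonical 4-gon: [(32.419, 16.4838) (19.9016, 0) (45.1895, 0) (38.0622, 19.369)]
10. shoelace: 273.3543

Area of P2's cell: 273.3543 (4 vertices)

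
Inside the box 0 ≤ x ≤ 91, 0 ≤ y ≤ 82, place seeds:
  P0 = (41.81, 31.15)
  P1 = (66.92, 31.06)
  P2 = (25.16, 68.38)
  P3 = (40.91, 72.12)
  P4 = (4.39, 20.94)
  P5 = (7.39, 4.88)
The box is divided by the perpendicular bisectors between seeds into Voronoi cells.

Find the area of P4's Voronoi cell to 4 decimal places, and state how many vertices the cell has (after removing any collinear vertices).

Area of P4's cell: 719.6711 (4 vertices)

1. box [0,91]×[0,82]: [(0, 0) (91, 0) (91, 82) (0, 82)]
2. ⊥bis P4·P0 via (23.1,26.045): [(0, 0) (30.2063, 0) (7.8327, 82) (0, 82)]  |A|=1559.6029
3. ⊥bis P4·P1 via (35.655,26): [(0, 0) (30.2063, 0) (7.8327, 82) (0, 82)]  |A|=1559.6029
4. ⊥bis P4·P2 via (14.775,44.66): [(0, 51.1287) (0, 0) (30.2063, 0) (18.4613, 43.0461)]  |A|=1122.0833
5. ⊥bis P4·P3 via (22.65,46.53): [(0, 51.1287) (0, 0) (30.2063, 0) (18.4613, 43.0461)]  |A|=1122.0833
6. ⊥bis P4·P5 via (5.89,12.91): [(0, 51.1287) (0, 11.8098) (25.6754, 16.6059) (18.4613, 43.0461)]  |A|=719.6711
7. canonical 4-gon: [(0, 51.1287) (0, 11.8098) (25.6754, 16.6059) (18.4613, 43.0461)]
8. shoelace: 719.6711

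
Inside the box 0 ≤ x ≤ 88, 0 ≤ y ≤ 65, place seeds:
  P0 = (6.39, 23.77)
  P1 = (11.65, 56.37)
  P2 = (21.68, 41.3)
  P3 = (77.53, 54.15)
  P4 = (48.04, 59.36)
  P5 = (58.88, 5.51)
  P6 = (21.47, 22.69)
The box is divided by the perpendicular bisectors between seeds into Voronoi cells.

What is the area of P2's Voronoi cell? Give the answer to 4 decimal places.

Area of P2's cell: 619.3988

1. box [0,88]×[0,65]: [(0, 0) (88, 0) (88, 65) (0, 65)]
2. ⊥bis P2·P0 via (14.035,32.535): [(0, 44.7766) (51.3364, 0) (88, 0) (88, 65) (0, 65)]  |A|=4570.6652
3. ⊥bis P2·P1 via (16.665,48.835): [(4.5736, 40.7874) (51.3364, 0) (88, 0) (88, 65) (40.9528, 65)]  |A|=4028.6323
4. ⊥bis P2·P3 via (49.605,47.725): [(4.5736, 40.7874) (51.3364, 0) (60.5856, 0) (45.6304, 65) (40.9528, 65)]  |A|=1760.6508
5. ⊥bis P2·P4 via (34.86,50.33): [(29.8651, 57.6205) (4.5736, 40.7874) (51.3364, 0) (60.5856, 0) (56.1579, 19.244)]  |A|=1343.8695
6. ⊥bis P2·P5 via (40.28,23.405): [(47.8887, 31.3135) (29.8651, 57.6205) (4.5736, 40.7874) (33.0812, 15.9226)]  |A|=887.8413
7. ⊥bis P2·P6 via (21.575,31.995): [(47.6232, 31.7011) (29.8651, 57.6205) (4.5736, 40.7874) (14.5634, 32.0741)]  |A|=619.3988
8. canonical 4-gon: [(47.6232, 31.7011) (29.8651, 57.6205) (4.5736, 40.7874) (14.5634, 32.0741)]
9. shoelace: 619.3988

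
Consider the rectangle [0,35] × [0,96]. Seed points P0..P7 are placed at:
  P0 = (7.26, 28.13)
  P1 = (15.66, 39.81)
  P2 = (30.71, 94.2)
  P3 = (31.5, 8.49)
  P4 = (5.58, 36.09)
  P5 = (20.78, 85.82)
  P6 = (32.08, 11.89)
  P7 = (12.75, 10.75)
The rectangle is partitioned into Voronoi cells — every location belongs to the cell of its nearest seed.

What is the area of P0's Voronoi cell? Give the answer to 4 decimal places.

1. box [0,35]×[0,96]: [(0, 0) (35, 0) (35, 96) (0, 96)]
2. ⊥bis P0·P1 via (11.46,33.97): [(0, 42.2118) (0, 0) (35, 0) (35, 17.0405)]  |A|=1036.9158
3. ⊥bis P0·P2 via (18.985,61.165): [(0, 42.2118) (0, 0) (35, 0) (35, 17.0405)]  |A|=1036.9158
4. ⊥bis P0·P3 via (19.38,18.31): [(24.4809, 24.6056) (0, 42.2118) (0, 0) (4.5447, 0)]  |A|=572.6039
5. ⊥bis P0·P4 via (6.42,32.11): [(24.4809, 24.6056) (12.316, 33.3544) (0, 30.755) (0, 0) (4.5447, 0)]  |A|=502.0532
6. ⊥bis P0·P5 via (14.02,56.975): [(24.4809, 24.6056) (12.316, 33.3544) (0, 30.755) (0, 0) (4.5447, 0)]  |A|=502.0532
7. ⊥bis P0·P6 via (19.67,20.01): [(15.1068, 13.036) (23.2542, 25.4879) (12.316, 33.3544) (0, 30.755) (0, 0) (4.5447, 0)]  |A|=490.8219
8. ⊥bis P0·P7 via (10.005,19.44): [(21.7179, 23.1399) (23.2542, 25.4879) (12.316, 33.3544) (0, 30.755) (0, 16.2796)]  |A|=251.1923
9. canonical 5-gon: [(21.7179, 23.1399) (23.2542, 25.4879) (12.316, 33.3544) (0, 30.755) (0, 16.2796)]
10. shoelace: 251.1923

Area of P0's cell: 251.1923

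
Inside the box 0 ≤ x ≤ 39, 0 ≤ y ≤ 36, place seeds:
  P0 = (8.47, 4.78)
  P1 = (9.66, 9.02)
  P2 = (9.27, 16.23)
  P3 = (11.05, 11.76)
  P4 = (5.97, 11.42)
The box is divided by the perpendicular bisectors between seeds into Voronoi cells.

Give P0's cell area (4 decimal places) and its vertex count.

Area of P0's cell: 145.0007 (5 vertices)

1. box [0,39]×[0,36]: [(0, 0) (39, 0) (39, 36) (0, 36)]
2. ⊥bis P0·P1 via (9.065,6.9): [(0, 9.4442) (0, 0) (33.6499, 0)]  |A|=158.8978
3. ⊥bis P0·P2 via (8.87,10.505): [(0, 9.4442) (0, 0) (33.6499, 0)]  |A|=158.8978
4. ⊥bis P0·P3 via (9.76,8.27): [(27.3514, 1.7677) (0, 9.4442) (0, 0) (32.1339, 0)]  |A|=157.5579
5. ⊥bis P0·P4 via (7.22,8.1): [(27.3514, 1.7677) (6.1819, 7.7092) (0, 5.3816) (0, 0) (32.1339, 0)]  |A|=145.0007
6. canonical 5-gon: [(27.3514, 1.7677) (6.1819, 7.7092) (0, 5.3816) (0, 0) (32.1339, 0)]
7. shoelace: 145.0007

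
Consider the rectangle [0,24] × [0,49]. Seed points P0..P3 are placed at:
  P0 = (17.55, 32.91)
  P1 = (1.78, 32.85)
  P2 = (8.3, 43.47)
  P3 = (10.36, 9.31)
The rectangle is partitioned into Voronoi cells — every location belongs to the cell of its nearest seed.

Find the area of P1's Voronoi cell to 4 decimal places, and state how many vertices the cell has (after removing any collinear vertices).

1. box [0,24]×[0,49]: [(0, 0) (24, 0) (24, 49) (0, 49)]
2. ⊥bis P1·P0 via (9.665,32.88): [(0, 0) (9.7901, 0) (9.6037, 49) (0, 49)]  |A|=475.1473
3. ⊥bis P1·P2 via (5.04,38.16): [(0, 41.2542) (0, 0) (9.7901, 0) (9.6557, 35.3263)]  |A|=372.0929
4. ⊥bis P1·P3 via (6.07,21.08): [(0, 41.2542) (0, 18.8676) (9.7049, 22.4049) (9.6557, 35.3263)]  |A|=170.8665
5. canonical 4-gon: [(0, 41.2542) (0, 18.8676) (9.7049, 22.4049) (9.6557, 35.3263)]
6. shoelace: 170.8665

Area of P1's cell: 170.8665 (4 vertices)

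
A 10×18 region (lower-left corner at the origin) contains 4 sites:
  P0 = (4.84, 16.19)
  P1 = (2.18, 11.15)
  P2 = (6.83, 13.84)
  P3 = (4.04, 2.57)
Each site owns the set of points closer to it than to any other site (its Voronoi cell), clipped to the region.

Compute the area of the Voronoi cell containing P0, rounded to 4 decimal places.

Area of P0's cell: 26.2956

1. box [0,10]×[0,18]: [(0, 0) (10, 0) (10, 18) (0, 18)]
2. ⊥bis P0·P1 via (3.51,13.67): [(0, 15.5225) (10, 10.2447) (10, 18) (0, 18)]  |A|=51.1639
3. ⊥bis P0·P2 via (5.835,15.015): [(0, 15.5225) (3.9638, 13.4305) (9.36, 18) (0, 18)]  |A|=26.2956
4. ⊥bis P0·P3 via (4.44,9.38): [(0, 15.5225) (3.9638, 13.4305) (9.36, 18) (0, 18)]  |A|=26.2956
5. canonical 4-gon: [(0, 15.5225) (3.9638, 13.4305) (9.36, 18) (0, 18)]
6. shoelace: 26.2956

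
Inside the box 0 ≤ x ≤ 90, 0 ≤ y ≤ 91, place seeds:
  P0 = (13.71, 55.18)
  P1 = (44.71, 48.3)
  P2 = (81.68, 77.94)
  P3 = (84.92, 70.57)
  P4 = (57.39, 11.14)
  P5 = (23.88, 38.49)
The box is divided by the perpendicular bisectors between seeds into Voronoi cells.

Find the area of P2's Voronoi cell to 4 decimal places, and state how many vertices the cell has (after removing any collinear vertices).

1. box [0,90]×[0,91]: [(0, 0) (90, 0) (90, 91) (0, 91)]
2. ⊥bis P2·P0 via (47.695,66.56): [(69.9829, 0) (90, 0) (90, 91) (39.5112, 91)]  |A|=3208.0214
3. ⊥bis P2·P1 via (63.195,63.12): [(90, 29.6861) (90, 91) (40.8427, 91)]  |A|=1507.0118
4. ⊥bis P2·P3 via (83.3,74.255): [(61.8337, 64.818) (90, 77.2005) (90, 91) (40.8427, 91)]  |A|=837.8596
5. ⊥bis P2·P4 via (69.535,44.54): [(61.8337, 64.818) (90, 77.2005) (90, 91) (40.8427, 91)]  |A|=837.8596
6. ⊥bis P2·P5 via (52.78,58.215): [(61.8337, 64.818) (90, 77.2005) (90, 91) (40.8427, 91)]  |A|=837.8596
7. canonical 4-gon: [(61.8337, 64.818) (90, 77.2005) (90, 91) (40.8427, 91)]
8. shoelace: 837.8596

Area of P2's cell: 837.8596 (4 vertices)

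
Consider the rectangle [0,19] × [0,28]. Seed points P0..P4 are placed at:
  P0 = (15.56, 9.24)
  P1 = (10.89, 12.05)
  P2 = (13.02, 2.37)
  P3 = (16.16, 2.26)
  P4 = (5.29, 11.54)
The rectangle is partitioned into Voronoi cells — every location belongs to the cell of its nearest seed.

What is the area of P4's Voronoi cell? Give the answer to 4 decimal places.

Area of P4's cell: 194.1919

1. box [0,19]×[0,28]: [(0, 0) (19, 0) (19, 28) (0, 28)]
2. ⊥bis P4·P0 via (10.425,10.39): [(0, 0) (8.0981, 0) (14.3688, 28) (0, 28)]  |A|=314.5372
3. ⊥bis P4·P1 via (8.09,11.795): [(0, 0) (8.0981, 0) (8.856, 3.3841) (6.6142, 28) (0, 28)]  |A|=219.0934
4. ⊥bis P4·P2 via (9.155,6.955): [(0, 0) (0.9044, 0) (8.5753, 6.4663) (6.6142, 28) (0, 28)]  |A|=194.1919
5. ⊥bis P4·P3 via (10.725,6.9): [(0, 0) (0.9044, 0) (8.5753, 6.4663) (6.6142, 28) (0, 28)]  |A|=194.1919
6. canonical 5-gon: [(0, 0) (0.9044, 0) (8.5753, 6.4663) (6.6142, 28) (0, 28)]
7. shoelace: 194.1919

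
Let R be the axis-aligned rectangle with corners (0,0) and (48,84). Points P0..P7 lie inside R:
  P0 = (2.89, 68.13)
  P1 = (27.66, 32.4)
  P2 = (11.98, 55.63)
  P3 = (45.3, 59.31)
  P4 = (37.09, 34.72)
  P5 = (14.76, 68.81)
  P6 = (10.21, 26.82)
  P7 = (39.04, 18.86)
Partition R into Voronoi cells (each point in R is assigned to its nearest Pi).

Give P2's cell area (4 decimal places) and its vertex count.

1. box [0,48]×[0,84]: [(0, 0) (48, 0) (48, 84) (0, 84)]
2. ⊥bis P2·P0 via (7.435,61.88): [(0, 56.4733) (0, 0) (48, 0) (48, 84) (37.853, 84)]  |A|=3511.0147
3. ⊥bis P2·P1 via (19.82,44.015): [(0, 56.4733) (0, 30.6367) (48, 63.0362) (48, 84) (37.853, 84)]  |A|=1262.8649
4. ⊥bis P2·P3 via (28.64,57.47): [(26.6127, 75.826) (0, 56.4733) (0, 30.6367) (29.411, 50.4888)]  |A|=744.1627
5. ⊥bis P2·P4 via (24.535,45.175): [(29.3582, 50.967) (26.6127, 75.826) (0, 56.4733) (0, 30.6367) (28.3811, 49.7937)]  |A|=743.8981
6. ⊥bis P2·P5 via (13.37,62.22): [(29.3582, 50.967) (28.4671, 59.0356) (9.1318, 63.1139) (0, 56.4733) (0, 30.6367) (28.3811, 49.7937)]  |A|=585.3565
7. ⊥bis P2·P6 via (11.095,41.225): [(29.3582, 50.967) (28.4671, 59.0356) (9.1318, 63.1139) (0, 56.4733) (0, 41.9066) (15.3035, 40.9664) (28.3811, 49.7937)]  |A|=499.1216
8. ⊥bis P2·P7 via (25.51,37.245): [(29.3582, 50.967) (28.4671, 59.0356) (9.1318, 63.1139) (0, 56.4733) (0, 41.9066) (15.3035, 40.9664) (28.3811, 49.7937)]  |A|=499.1216
9. canonical 7-gon: [(29.3582, 50.967) (28.4671, 59.0356) (9.1318, 63.1139) (0, 56.4733) (0, 41.9066) (15.3035, 40.9664) (28.3811, 49.7937)]
10. shoelace: 499.1216

Area of P2's cell: 499.1216 (7 vertices)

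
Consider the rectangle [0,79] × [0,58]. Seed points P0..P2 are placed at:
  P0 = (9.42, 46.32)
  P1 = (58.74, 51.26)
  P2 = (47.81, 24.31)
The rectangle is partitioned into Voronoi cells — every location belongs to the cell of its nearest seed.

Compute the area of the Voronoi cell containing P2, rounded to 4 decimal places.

Area of P2's cell: 2214.2536

1. box [0,79]×[0,58]: [(0, 0) (79, 0) (79, 58) (0, 58)]
2. ⊥bis P2·P0 via (28.615,35.315): [(8.368, 0) (79, 0) (79, 58) (41.6209, 58)]  |A|=3132.3223
3. ⊥bis P2·P1 via (53.275,37.785): [(34.4162, 45.4335) (8.368, 0) (79, 0) (79, 27.3518)]  |A|=2214.2536
4. canonical 4-gon: [(34.4162, 45.4335) (8.368, 0) (79, 0) (79, 27.3518)]
5. shoelace: 2214.2536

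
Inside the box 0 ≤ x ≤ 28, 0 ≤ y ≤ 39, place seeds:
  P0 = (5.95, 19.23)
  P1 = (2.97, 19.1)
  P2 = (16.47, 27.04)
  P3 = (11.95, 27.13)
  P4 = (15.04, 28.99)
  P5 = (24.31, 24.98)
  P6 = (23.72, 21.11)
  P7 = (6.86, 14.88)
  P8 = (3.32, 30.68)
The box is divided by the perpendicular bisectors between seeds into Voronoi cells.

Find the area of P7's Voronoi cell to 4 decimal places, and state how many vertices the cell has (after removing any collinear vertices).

1. box [0,28]×[0,39]: [(0, 0) (28, 0) (28, 39) (0, 39)]
2. ⊥bis P7·P0 via (6.405,17.055): [(0, 15.7151) (0, 0) (28, 0) (28, 21.5726)]  |A|=522.0275
3. ⊥bis P7·P1 via (4.915,16.99): [(4.5688, 16.6709) (0, 12.4593) (0, 0) (28, 0) (28, 21.5726)]  |A|=514.59
4. ⊥bis P7·P2 via (11.665,20.96): [(14.4711, 18.7424) (4.5688, 16.6709) (0, 12.4593) (0, 0) (28, 0) (28, 8.0505)]  |A|=423.1205
5. ⊥bis P7·P3 via (9.405,21.005): [(14.4711, 18.7424) (4.5688, 16.6709) (0, 12.4593) (0, 0) (28, 0) (28, 8.0505)]  |A|=423.1205
6. ⊥bis P7·P4 via (10.95,21.935): [(14.4711, 18.7424) (4.5688, 16.6709) (0, 12.4593) (0, 0) (28, 0) (28, 8.0505)]  |A|=423.1205
7. ⊥bis P7·P5 via (15.585,19.93): [(17.791, 16.1186) (14.4711, 18.7424) (4.5688, 16.6709) (0, 12.4593) (0, 0) (27.1204, 0)]  |A|=374.9377
8. ⊥bis P7·P6 via (15.29,17.995): [(15.2377, 18.1365) (14.4711, 18.7424) (4.5688, 16.6709) (0, 12.4593) (0, 0) (21.9394, 0)]  |A|=316.7899
9. ⊥bis P7·P8 via (5.09,22.78): [(15.2377, 18.1365) (14.4711, 18.7424) (4.5688, 16.6709) (0, 12.4593) (0, 0) (21.9394, 0)]  |A|=316.7899
10. canonical 6-gon: [(15.2377, 18.1365) (14.4711, 18.7424) (4.5688, 16.6709) (0, 12.4593) (0, 0) (21.9394, 0)]
11. shoelace: 316.7899

Area of P7's cell: 316.7899 (6 vertices)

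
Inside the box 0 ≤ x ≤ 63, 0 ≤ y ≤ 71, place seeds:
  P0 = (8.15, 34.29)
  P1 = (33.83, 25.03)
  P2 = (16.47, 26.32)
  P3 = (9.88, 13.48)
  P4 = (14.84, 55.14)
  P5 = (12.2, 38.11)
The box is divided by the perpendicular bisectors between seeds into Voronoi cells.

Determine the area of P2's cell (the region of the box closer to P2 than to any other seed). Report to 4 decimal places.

1. box [0,63]×[0,71]: [(0, 0) (63, 0) (63, 71) (0, 71)]
2. ⊥bis P2·P0 via (12.31,30.305): [(0, 17.4544) (0, 0) (63, 0) (63, 71) (51.2931, 71)]  |A|=3099.7411
3. ⊥bis P2·P1 via (25.15,25.675): [(26.6028, 45.2254) (0, 17.4544) (0, 0) (23.2421, 0)]  |A|=757.7353
4. ⊥bis P2·P3 via (13.175,19.9): [(24.2967, 14.1919) (26.6028, 45.2254) (5.913, 23.6271)]  |A|=296.1341
5. ⊥bis P2·P4 via (15.655,40.73): [(24.2967, 14.1919) (26.3135, 41.3328) (22.6769, 41.1271) (5.913, 23.6271)]  |A|=289.0858
6. ⊥bis P2·P5 via (14.335,32.215): [(24.2967, 14.1919) (25.9485, 36.4211) (14.0359, 32.1067) (5.913, 23.6271)]  |A|=245.1039
7. canonical 4-gon: [(24.2967, 14.1919) (25.9485, 36.4211) (14.0359, 32.1067) (5.913, 23.6271)]
8. shoelace: 245.1039

Area of P2's cell: 245.1039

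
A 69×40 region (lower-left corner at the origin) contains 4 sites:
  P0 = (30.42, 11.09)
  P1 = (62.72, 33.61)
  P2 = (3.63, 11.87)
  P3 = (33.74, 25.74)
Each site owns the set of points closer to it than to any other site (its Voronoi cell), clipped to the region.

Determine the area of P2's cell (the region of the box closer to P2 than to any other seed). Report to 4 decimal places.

1. box [0,69]×[0,40]: [(0, 0) (69, 0) (69, 40) (0, 40)]
2. ⊥bis P2·P0 via (17.025,11.48): [(0, 0) (16.6908, 0) (17.8554, 40) (0, 40)]  |A|=690.9225
3. ⊥bis P2·P1 via (33.175,22.74): [(0, 0) (16.6908, 0) (17.8554, 40) (0, 40)]  |A|=690.9225
4. ⊥bis P2·P3 via (18.685,18.805): [(0, 0) (16.6908, 0) (17.3243, 21.759) (8.9216, 40) (0, 40)]  |A|=609.4423
5. canonical 5-gon: [(0, 0) (16.6908, 0) (17.3243, 21.759) (8.9216, 40) (0, 40)]
6. shoelace: 609.4423

Area of P2's cell: 609.4423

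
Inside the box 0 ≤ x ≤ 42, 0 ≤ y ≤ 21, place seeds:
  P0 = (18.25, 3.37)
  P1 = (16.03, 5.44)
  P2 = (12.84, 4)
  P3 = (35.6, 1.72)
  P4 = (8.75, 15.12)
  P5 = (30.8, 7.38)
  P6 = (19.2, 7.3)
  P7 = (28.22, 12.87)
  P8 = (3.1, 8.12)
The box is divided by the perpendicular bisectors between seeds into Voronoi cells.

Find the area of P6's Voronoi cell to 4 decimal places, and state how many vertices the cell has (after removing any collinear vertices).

1. box [0,42]×[0,21]: [(0, 0) (42, 0) (42, 21) (0, 21)]
2. ⊥bis P6·P0 via (18.725,5.335): [(0, 9.8614) (40.7951, 0) (42, 0) (42, 21) (0, 21)]  |A|=680.8518
3. ⊥bis P6·P1 via (17.615,6.37): [(18.1392, 5.4766) (40.7951, 0) (42, 0) (42, 21) (9.0308, 21)]  |A|=509.7346
4. ⊥bis P6·P2 via (16.02,5.65): [(18.1392, 5.4766) (40.7951, 0) (42, 0) (42, 21) (9.0308, 21)]  |A|=509.7346
5. ⊥bis P6·P3 via (27.4,4.51): [(18.1392, 5.4766) (27.0001, 3.3347) (33.0106, 21) (9.0308, 21)]  |A|=270.8263
6. ⊥bis P6·P4 via (13.975,11.21): [(14.4235, 11.8093) (18.1392, 5.4766) (27.0001, 3.3347) (33.0106, 21) (21.3011, 21)]  |A|=214.4402
7. ⊥bis P6·P5 via (25,7.34): [(14.4235, 11.8093) (18.1392, 5.4766) (25.0243, 3.8123) (24.9058, 21) (21.3011, 21)]  |A|=125.9018
8. ⊥bis P6·P7 via (23.71,10.085): [(18.928, 17.8288) (14.4235, 11.8093) (18.1392, 5.4766) (25.0243, 3.8123) (24.9954, 8.0034)]  |A|=81.1989
9. ⊥bis P6·P8 via (11.15,7.71): [(18.928, 17.8288) (14.4235, 11.8093) (18.1392, 5.4766) (25.0243, 3.8123) (24.9954, 8.0034)]  |A|=81.1989
10. canonical 5-gon: [(18.928, 17.8288) (14.4235, 11.8093) (18.1392, 5.4766) (25.0243, 3.8123) (24.9954, 8.0034)]
11. shoelace: 81.1989

Area of P6's cell: 81.1989 (5 vertices)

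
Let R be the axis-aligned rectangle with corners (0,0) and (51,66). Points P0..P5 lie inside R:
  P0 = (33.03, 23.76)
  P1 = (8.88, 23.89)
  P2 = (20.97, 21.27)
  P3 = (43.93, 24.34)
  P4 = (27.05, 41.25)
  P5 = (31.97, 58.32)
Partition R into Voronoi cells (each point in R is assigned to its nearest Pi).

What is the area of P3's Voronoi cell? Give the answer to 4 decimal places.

1. box [0,51]×[0,66]: [(0, 0) (51, 0) (51, 66) (0, 66)]
2. ⊥bis P3·P0 via (38.48,24.05): [(39.7597, 0) (51, 0) (51, 66) (36.2478, 66)]  |A|=857.7517
3. ⊥bis P3·P1 via (26.405,24.115): [(39.7597, 0) (51, 0) (51, 66) (36.2478, 66)]  |A|=857.7517
4. ⊥bis P3·P2 via (32.45,22.805): [(39.7597, 0) (51, 0) (51, 66) (36.2478, 66)]  |A|=857.7517
5. ⊥bis P3·P4 via (35.49,32.795): [(37.8873, 35.1881) (39.7597, 0) (51, 0) (51, 48.2775)]  |A|=514.2852
6. ⊥bis P3·P5 via (37.95,41.33): [(47.3571, 44.641) (37.8873, 35.1881) (39.7597, 0) (51, 0) (51, 45.9232)]  |A|=509.997
7. canonical 5-gon: [(47.3571, 44.641) (37.8873, 35.1881) (39.7597, 0) (51, 0) (51, 45.9232)]
8. shoelace: 509.997

Area of P3's cell: 509.9970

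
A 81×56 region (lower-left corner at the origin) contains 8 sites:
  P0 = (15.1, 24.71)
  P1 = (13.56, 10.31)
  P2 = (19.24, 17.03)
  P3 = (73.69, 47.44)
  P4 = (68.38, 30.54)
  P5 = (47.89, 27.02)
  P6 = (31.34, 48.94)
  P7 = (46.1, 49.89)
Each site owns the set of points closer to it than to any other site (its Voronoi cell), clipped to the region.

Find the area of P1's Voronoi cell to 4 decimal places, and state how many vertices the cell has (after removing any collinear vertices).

1. box [0,81]×[0,56]: [(0, 0) (81, 0) (81, 56) (0, 56)]
2. ⊥bis P1·P0 via (14.33,17.51): [(0, 19.0425) (0, 0) (81, 0) (81, 10.38)]  |A|=1191.6124
3. ⊥bis P1·P2 via (16.4,13.67): [(11.4987, 17.8128) (0, 19.0425) (0, 0) (32.573, 0)]  |A|=399.5895
4. ⊥bis P1·P3 via (43.625,28.875): [(11.4987, 17.8128) (0, 19.0425) (0, 0) (32.573, 0)]  |A|=399.5895
5. ⊥bis P1·P4 via (40.97,20.425): [(11.4987, 17.8128) (0, 19.0425) (0, 0) (32.573, 0)]  |A|=399.5895
6. ⊥bis P1·P5 via (30.725,18.665): [(11.4987, 17.8128) (0, 19.0425) (0, 0) (32.573, 0)]  |A|=399.5895
7. ⊥bis P1·P6 via (22.45,29.625): [(11.4987, 17.8128) (0, 19.0425) (0, 0) (32.573, 0)]  |A|=399.5895
8. ⊥bis P1·P7 via (29.83,30.1): [(11.4987, 17.8128) (0, 19.0425) (0, 0) (32.573, 0)]  |A|=399.5895
9. canonical 4-gon: [(11.4987, 17.8128) (0, 19.0425) (0, 0) (32.573, 0)]
10. shoelace: 399.5895

Area of P1's cell: 399.5895 (4 vertices)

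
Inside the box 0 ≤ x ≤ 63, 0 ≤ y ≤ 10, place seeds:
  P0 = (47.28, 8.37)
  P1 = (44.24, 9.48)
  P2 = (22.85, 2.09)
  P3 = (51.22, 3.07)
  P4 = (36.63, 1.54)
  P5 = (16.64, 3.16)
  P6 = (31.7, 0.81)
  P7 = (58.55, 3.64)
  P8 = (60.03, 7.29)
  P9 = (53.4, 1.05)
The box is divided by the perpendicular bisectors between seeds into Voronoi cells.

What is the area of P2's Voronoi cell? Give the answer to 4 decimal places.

1. box [0,63]×[0,10]: [(0, 0) (63, 0) (63, 10) (0, 10)]
2. ⊥bis P2·P0 via (35.065,5.23): [(0, 0) (36.4094, 0) (33.8388, 10) (0, 10)]  |A|=351.2412
3. ⊥bis P2·P1 via (33.545,5.785): [(0, 0) (35.5437, 0) (32.0888, 10) (0, 10)]  |A|=338.1621
4. ⊥bis P2·P3 via (37.035,2.58): [(0, 0) (35.5437, 0) (32.0888, 10) (0, 10)]  |A|=338.1621
5. ⊥bis P2·P4 via (29.74,1.815): [(0, 0) (29.6676, 0) (30.0667, 10) (0, 10)]  |A|=298.6712
6. ⊥bis P2·P5 via (19.745,2.625): [(19.2927, 0) (29.6676, 0) (30.0667, 10) (21.0157, 10)]  |A|=97.129
7. ⊥bis P2·P6 via (27.275,1.45): [(19.2927, 0) (27.0653, 0) (28.5116, 10) (21.0157, 10)]  |A|=76.3423
8. ⊥bis P2·P7 via (40.7,2.865): [(19.2927, 0) (27.0653, 0) (28.5116, 10) (21.0157, 10)]  |A|=76.3423
9. ⊥bis P2·P8 via (41.44,4.69): [(19.2927, 0) (27.0653, 0) (28.5116, 10) (21.0157, 10)]  |A|=76.3423
10. ⊥bis P2·P9 via (38.125,1.57): [(19.2927, 0) (27.0653, 0) (28.5116, 10) (21.0157, 10)]  |A|=76.3423
11. canonical 4-gon: [(19.2927, 0) (27.0653, 0) (28.5116, 10) (21.0157, 10)]
12. shoelace: 76.3423

Area of P2's cell: 76.3423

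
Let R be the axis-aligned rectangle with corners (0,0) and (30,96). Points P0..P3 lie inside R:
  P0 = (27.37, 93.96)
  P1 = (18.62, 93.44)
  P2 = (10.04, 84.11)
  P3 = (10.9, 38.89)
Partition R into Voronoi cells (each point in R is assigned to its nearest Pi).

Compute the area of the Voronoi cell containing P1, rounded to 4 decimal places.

Area of P1's cell: 130.5779

1. box [0,30]×[0,96]: [(0, 0) (30, 0) (30, 96) (0, 96)]
2. ⊥bis P1·P0 via (22.995,93.7): [(0, 0) (28.5635, 0) (22.8583, 96) (0, 96)]  |A|=2468.245
3. ⊥bis P1·P2 via (14.33,88.775): [(23.8055, 80.0612) (22.8583, 96) (6.4734, 96)]  |A|=130.5779
4. ⊥bis P1·P3 via (14.76,66.165): [(23.8055, 80.0612) (22.8583, 96) (6.4734, 96)]  |A|=130.5779
5. canonical 3-gon: [(23.8055, 80.0612) (22.8583, 96) (6.4734, 96)]
6. shoelace: 130.5779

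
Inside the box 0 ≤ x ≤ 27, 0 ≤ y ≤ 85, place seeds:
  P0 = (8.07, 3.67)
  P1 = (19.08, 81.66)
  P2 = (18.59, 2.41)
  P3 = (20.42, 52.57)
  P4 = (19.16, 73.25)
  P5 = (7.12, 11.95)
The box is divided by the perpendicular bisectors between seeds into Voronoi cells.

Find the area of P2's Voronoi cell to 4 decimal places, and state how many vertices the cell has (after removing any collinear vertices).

Area of P2's cell: 217.2950 (4 vertices)

1. box [0,27]×[0,85]: [(0, 0) (27, 0) (27, 85) (0, 85)]
2. ⊥bis P2·P0 via (13.33,3.04): [(12.9659, 0) (27, 0) (27, 85) (23.1465, 85)]  |A|=760.2232
3. ⊥bis P2·P1 via (18.835,42.035): [(18.0011, 42.0402) (12.9659, 0) (27, 0) (27, 41.9845)]  |A|=483.9048
4. ⊥bis P2·P3 via (19.505,27.49): [(16.2725, 27.6079) (12.9659, 0) (27, 0) (27, 27.2166)]  |A|=339.7085
5. ⊥bis P2·P4 via (18.875,37.83): [(16.2725, 27.6079) (12.9659, 0) (27, 0) (27, 27.2166)]  |A|=339.7085
6. ⊥bis P2·P5 via (12.855,7.18): [(13.9892, 8.5436) (12.9659, 0) (27, 0) (27, 24.1866)]  |A|=217.295
7. canonical 4-gon: [(13.9892, 8.5436) (12.9659, 0) (27, 0) (27, 24.1866)]
8. shoelace: 217.295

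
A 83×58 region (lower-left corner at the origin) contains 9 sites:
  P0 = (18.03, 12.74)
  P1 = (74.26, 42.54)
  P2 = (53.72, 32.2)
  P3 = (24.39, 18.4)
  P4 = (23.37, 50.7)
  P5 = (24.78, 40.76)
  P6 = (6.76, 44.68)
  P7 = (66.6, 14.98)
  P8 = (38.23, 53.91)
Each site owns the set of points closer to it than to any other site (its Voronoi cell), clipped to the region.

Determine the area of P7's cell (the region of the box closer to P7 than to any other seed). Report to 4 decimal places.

Area of P7's cell: 894.2837

1. box [0,83]×[0,58]: [(0, 0) (83, 0) (83, 58) (0, 58)]
2. ⊥bis P7·P0 via (42.315,13.86): [(42.9542, 0) (83, 0) (83, 58) (40.2793, 58)]  |A|=2400.228
3. ⊥bis P7·P1 via (70.43,28.76): [(41.2538, 36.8692) (42.9542, 0) (83, 0) (83, 25.2663)]  |A|=1265.6137
4. ⊥bis P7·P2 via (60.16,23.59): [(67.9818, 29.4405) (42.4763, 10.3631) (42.9542, 0) (83, 0) (83, 25.2663)]  |A|=915.9279
5. ⊥bis P7·P3 via (45.495,16.69): [(67.9818, 29.4405) (45.1441, 12.3586) (44.1427, 0) (83, 0) (83, 25.2663)]  |A|=894.2837
6. ⊥bis P7·P4 via (44.985,32.84): [(67.9818, 29.4405) (45.1441, 12.3586) (44.1427, 0) (83, 0) (83, 25.2663)]  |A|=894.2837
7. ⊥bis P7·P5 via (45.69,27.87): [(67.9818, 29.4405) (45.1441, 12.3586) (44.1427, 0) (83, 0) (83, 25.2663)]  |A|=894.2837
8. ⊥bis P7·P6 via (36.68,29.83): [(67.9818, 29.4405) (45.1441, 12.3586) (44.1427, 0) (83, 0) (83, 25.2663)]  |A|=894.2837
9. ⊥bis P7·P8 via (52.415,34.445): [(67.9818, 29.4405) (45.1441, 12.3586) (44.1427, 0) (83, 0) (83, 25.2663)]  |A|=894.2837
10. canonical 5-gon: [(67.9818, 29.4405) (45.1441, 12.3586) (44.1427, 0) (83, 0) (83, 25.2663)]
11. shoelace: 894.2837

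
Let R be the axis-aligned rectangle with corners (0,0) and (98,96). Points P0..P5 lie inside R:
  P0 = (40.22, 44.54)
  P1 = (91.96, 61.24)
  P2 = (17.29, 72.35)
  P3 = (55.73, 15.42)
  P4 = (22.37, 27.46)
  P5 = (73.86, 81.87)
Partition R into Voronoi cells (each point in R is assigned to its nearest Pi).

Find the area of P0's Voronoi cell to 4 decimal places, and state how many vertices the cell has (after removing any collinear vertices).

Area of P0's cell: 1324.4611 (5 vertices)

1. box [0,98]×[0,96]: [(0, 0) (98, 0) (98, 96) (0, 96)]
2. ⊥bis P0·P1 via (66.09,52.89): [(0, 0) (83.1612, 0) (52.1755, 96) (0, 96)]  |A|=6496.1601
3. ⊥bis P0·P2 via (28.755,58.445): [(0, 34.7358) (0, 0) (83.1612, 0) (56.8264, 81.5905)]  |A|=4379.5383
4. ⊥bis P0·P3 via (47.975,29.98): [(0, 34.7358) (0, 4.4274) (69.7425, 41.5739) (56.8264, 81.5905)]  |A|=2496.4838
5. ⊥bis P0·P4 via (31.295,36): [(18.1696, 49.7171) (40.7417, 26.1274) (69.7425, 41.5739) (56.8264, 81.5905)]  |A|=1495.687
6. ⊥bis P0·P5 via (57.04,63.205): [(46.2838, 72.8979) (18.1696, 49.7171) (40.7417, 26.1274) (69.7425, 41.5739) (65.1071, 55.9354)]  |A|=1324.4611
7. canonical 5-gon: [(46.2838, 72.8979) (18.1696, 49.7171) (40.7417, 26.1274) (69.7425, 41.5739) (65.1071, 55.9354)]
8. shoelace: 1324.4611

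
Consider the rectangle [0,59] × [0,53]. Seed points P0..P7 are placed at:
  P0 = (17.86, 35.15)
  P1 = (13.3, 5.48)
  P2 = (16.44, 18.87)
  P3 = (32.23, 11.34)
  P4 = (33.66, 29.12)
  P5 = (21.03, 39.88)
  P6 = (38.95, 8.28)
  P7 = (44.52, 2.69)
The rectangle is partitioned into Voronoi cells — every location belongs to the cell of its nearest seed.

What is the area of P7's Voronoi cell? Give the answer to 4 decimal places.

1. box [0,59]×[0,53]: [(0, 0) (59, 0) (59, 53) (0, 53)]
2. ⊥bis P7·P0 via (31.19,18.92): [(8.1539, 0) (59, 0) (59, 41.7609)]  |A|=1061.6893
3. ⊥bis P7·P1 via (28.91,4.085): [(30.1602, 18.0742) (28.5449, 0) (59, 0) (59, 41.7609)]  |A|=877.4135
4. ⊥bis P7·P2 via (30.48,10.78): [(38.7465, 25.1263) (29.3299, 8.7841) (28.5449, 0) (59, 0) (59, 41.7609)]  |A|=840.457
5. ⊥bis P7·P3 via (38.375,7.015): [(33.4377, 0) (59, 0) (59, 36.3192)]  |A|=464.2015
6. ⊥bis P7·P4 via (39.09,15.905): [(46.8868, 19.1087) (33.4377, 0) (59, 0) (59, 24.086)]  |A|=390.1099
7. ⊥bis P7·P5 via (32.775,21.285): [(46.8868, 19.1087) (33.4377, 0) (59, 0) (59, 24.086)]  |A|=390.1099
8. ⊥bis P7·P6 via (41.735,5.485): [(36.2303, 0) (59, 0) (59, 22.6882)]  |A|=258.302
9. canonical 3-gon: [(36.2303, 0) (59, 0) (59, 22.6882)]
10. shoelace: 258.302

Area of P7's cell: 258.3020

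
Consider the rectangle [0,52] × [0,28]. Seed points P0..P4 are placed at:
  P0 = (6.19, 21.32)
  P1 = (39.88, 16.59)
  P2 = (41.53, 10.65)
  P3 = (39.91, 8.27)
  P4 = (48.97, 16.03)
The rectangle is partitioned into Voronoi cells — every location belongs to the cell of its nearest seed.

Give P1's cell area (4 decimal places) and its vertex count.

1. box [0,52]×[0,28]: [(0, 0) (52, 0) (52, 28) (0, 28)]
2. ⊥bis P1·P0 via (23.035,18.955): [(20.3738, 0) (52, 0) (52, 28) (24.3049, 28)]  |A|=830.4988
3. ⊥bis P1·P2 via (40.705,13.62): [(21.5385, 8.296) (52, 16.7575) (52, 28) (24.3049, 28)]  |A|=444.0843
4. ⊥bis P1·P3 via (39.895,12.43): [(22.1099, 12.3659) (36.3753, 12.4173) (52, 16.7575) (52, 28) (24.3049, 28)]  |A|=415.0696
5. ⊥bis P1·P4 via (44.425,16.31): [(22.1099, 12.3659) (36.3753, 12.4173) (44.3212, 14.6245) (45.1452, 28) (24.3049, 28)]  |A|=326.0615
6. canonical 5-gon: [(22.1099, 12.3659) (36.3753, 12.4173) (44.3212, 14.6245) (45.1452, 28) (24.3049, 28)]
7. shoelace: 326.0615

Area of P1's cell: 326.0615 (5 vertices)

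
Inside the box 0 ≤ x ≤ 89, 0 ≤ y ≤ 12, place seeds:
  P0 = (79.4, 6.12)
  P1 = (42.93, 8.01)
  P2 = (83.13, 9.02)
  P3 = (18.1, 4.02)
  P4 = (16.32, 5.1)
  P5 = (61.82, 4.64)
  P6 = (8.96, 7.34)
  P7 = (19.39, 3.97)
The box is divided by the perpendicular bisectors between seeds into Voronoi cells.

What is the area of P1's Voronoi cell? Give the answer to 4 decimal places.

Area of P1's cell: 253.9048

1. box [0,89]×[0,12]: [(0, 0) (89, 0) (89, 12) (0, 12)]
2. ⊥bis P1·P0 via (61.165,7.065): [(0, 0) (60.7989, 0) (61.4207, 12) (0, 12)]  |A|=733.3177
3. ⊥bis P1·P2 via (63.03,8.515): [(0, 0) (60.7989, 0) (61.4207, 12) (0, 12)]  |A|=733.3177
4. ⊥bis P1·P3 via (30.515,6.015): [(31.4816, 0) (60.7989, 0) (61.4207, 12) (29.5533, 12)]  |A|=367.1088
5. ⊥bis P1·P4 via (29.625,6.555): [(31.4816, 0) (60.7989, 0) (61.4207, 12) (29.5533, 12)]  |A|=367.1088
6. ⊥bis P1·P5 via (52.375,6.325): [(31.4816, 0) (51.2466, 0) (53.3874, 12) (29.5533, 12)]  |A|=261.5953
7. ⊥bis P1·P6 via (25.945,7.675): [(31.4816, 0) (51.2466, 0) (53.3874, 12) (29.5533, 12)]  |A|=261.5953
8. ⊥bis P1·P7 via (31.16,5.99): [(32.188, 0) (51.2466, 0) (53.3874, 12) (30.1285, 12)]  |A|=253.9048
9. canonical 4-gon: [(32.188, 0) (51.2466, 0) (53.3874, 12) (30.1285, 12)]
10. shoelace: 253.9048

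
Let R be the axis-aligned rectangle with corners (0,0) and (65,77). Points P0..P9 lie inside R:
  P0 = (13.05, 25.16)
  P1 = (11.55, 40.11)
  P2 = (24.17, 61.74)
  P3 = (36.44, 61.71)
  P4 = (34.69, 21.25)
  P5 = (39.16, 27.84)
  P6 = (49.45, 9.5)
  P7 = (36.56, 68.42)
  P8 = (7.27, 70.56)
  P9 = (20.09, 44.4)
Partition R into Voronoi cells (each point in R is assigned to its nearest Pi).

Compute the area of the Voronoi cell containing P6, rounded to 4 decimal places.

Area of P6's cell: 637.9452

1. box [0,65]×[0,77]: [(0, 0) (65, 0) (65, 77) (0, 77)]
2. ⊥bis P6·P0 via (31.25,17.33): [(23.7943, 0) (65, 0) (65, 77) (56.9212, 77)]  |A|=1897.453
3. ⊥bis P6·P1 via (30.5,24.805): [(38.9865, 35.3126) (23.7943, 0) (65, 0) (65, 67.5214)]  |A|=1605.7756
4. ⊥bis P6·P2 via (36.81,35.62): [(40.7905, 37.5462) (38.9865, 35.3126) (23.7943, 0) (65, 0) (65, 49.2617)]  |A|=1384.7461
5. ⊥bis P6·P3 via (42.945,35.605): [(38.652, 34.5353) (23.7943, 0) (65, 0) (65, 41.1008)]  |A|=1252.9859
6. ⊥bis P6·P4 via (42.07,15.375): [(61.9432, 40.3391) (29.8304, 0) (65, 0) (65, 41.1008)]  |A|=772.1735
7. ⊥bis P6·P5 via (44.305,18.67): [(45.0063, 19.0635) (29.8304, 0) (65, 0) (65, 30.2813)]  |A|=637.9452
8. ⊥bis P6·P7 via (43.005,38.96): [(45.0063, 19.0635) (29.8304, 0) (65, 0) (65, 30.2813)]  |A|=637.9452
9. ⊥bis P6·P8 via (28.36,40.03): [(45.0063, 19.0635) (29.8304, 0) (65, 0) (65, 30.2813)]  |A|=637.9452
10. ⊥bis P6·P9 via (34.77,26.95): [(45.0063, 19.0635) (29.8304, 0) (65, 0) (65, 30.2813)]  |A|=637.9452
11. canonical 4-gon: [(45.0063, 19.0635) (29.8304, 0) (65, 0) (65, 30.2813)]
12. shoelace: 637.9452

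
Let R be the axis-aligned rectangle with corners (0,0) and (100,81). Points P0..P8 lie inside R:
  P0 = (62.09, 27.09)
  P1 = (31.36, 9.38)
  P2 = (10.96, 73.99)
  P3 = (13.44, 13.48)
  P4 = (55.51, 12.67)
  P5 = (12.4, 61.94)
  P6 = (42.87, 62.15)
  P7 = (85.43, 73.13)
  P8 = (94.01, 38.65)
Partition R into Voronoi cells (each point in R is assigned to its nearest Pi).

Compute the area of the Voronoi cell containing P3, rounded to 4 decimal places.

Area of P3's cell: 909.4331

1. box [0,100]×[0,81]: [(0, 0) (100, 0) (100, 81) (0, 81)]
2. ⊥bis P3·P0 via (37.765,20.285): [(0, 0) (43.4398, 0) (20.7798, 81) (0, 81)]  |A|=2600.8927
3. ⊥bis P3·P1 via (22.4,11.43): [(0, 0) (19.7849, 0) (30.4272, 46.5146) (20.7798, 81) (0, 81)]  |A|=2050.7428
4. ⊥bis P3·P2 via (12.2,43.735): [(0, 43.235) (0, 0) (19.7849, 0) (29.9577, 44.4628)]  |A|=1087.4564
5. ⊥bis P3·P4 via (34.475,13.075): [(0, 43.235) (0, 0) (19.7849, 0) (29.9577, 44.4628)]  |A|=1087.4564
6. ⊥bis P3·P5 via (12.92,37.71): [(0, 37.4327) (0, 0) (19.7849, 0) (28.4892, 38.0441)]  |A|=909.5628
7. ⊥bis P3·P6 via (28.155,37.815): [(27.8005, 38.0294) (0, 37.4327) (0, 0) (19.7849, 0) (28.4025, 37.6653)]  |A|=909.4331
8. ⊥bis P3·P7 via (49.435,43.305): [(27.8005, 38.0294) (0, 37.4327) (0, 0) (19.7849, 0) (28.4025, 37.6653)]  |A|=909.4331
9. ⊥bis P3·P8 via (53.725,26.065): [(27.8005, 38.0294) (0, 37.4327) (0, 0) (19.7849, 0) (28.4025, 37.6653)]  |A|=909.4331
10. canonical 5-gon: [(27.8005, 38.0294) (0, 37.4327) (0, 0) (19.7849, 0) (28.4025, 37.6653)]
11. shoelace: 909.4331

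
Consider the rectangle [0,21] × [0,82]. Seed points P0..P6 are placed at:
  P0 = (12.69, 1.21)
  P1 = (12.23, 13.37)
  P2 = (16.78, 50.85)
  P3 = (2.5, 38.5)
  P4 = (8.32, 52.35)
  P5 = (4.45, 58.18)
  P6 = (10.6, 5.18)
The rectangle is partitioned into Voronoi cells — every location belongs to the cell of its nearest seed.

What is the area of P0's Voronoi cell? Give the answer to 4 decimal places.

Area of P0's cell: 62.3578

1. box [0,21]×[0,82]: [(0, 0) (21, 0) (21, 82) (0, 82)]
2. ⊥bis P0·P1 via (12.46,7.29): [(0, 6.8187) (0, 0) (21, 0) (21, 7.6131)]  |A|=151.533
3. ⊥bis P0·P2 via (14.735,26.03): [(0, 6.8187) (0, 0) (21, 0) (21, 7.6131)]  |A|=151.533
4. ⊥bis P0·P3 via (7.595,19.855): [(0, 6.8187) (0, 0) (21, 0) (21, 7.6131)]  |A|=151.533
5. ⊥bis P0·P4 via (10.505,26.78): [(0, 6.8187) (0, 0) (21, 0) (21, 7.6131)]  |A|=151.533
6. ⊥bis P0·P5 via (8.57,29.695): [(0, 6.8187) (0, 0) (21, 0) (21, 7.6131)]  |A|=151.533
7. ⊥bis P0·P6 via (11.645,3.195): [(19.9627, 7.5738) (5.576, 0) (21, 0) (21, 7.6131)]  |A|=62.3578
8. canonical 4-gon: [(19.9627, 7.5738) (5.576, 0) (21, 0) (21, 7.6131)]
9. shoelace: 62.3578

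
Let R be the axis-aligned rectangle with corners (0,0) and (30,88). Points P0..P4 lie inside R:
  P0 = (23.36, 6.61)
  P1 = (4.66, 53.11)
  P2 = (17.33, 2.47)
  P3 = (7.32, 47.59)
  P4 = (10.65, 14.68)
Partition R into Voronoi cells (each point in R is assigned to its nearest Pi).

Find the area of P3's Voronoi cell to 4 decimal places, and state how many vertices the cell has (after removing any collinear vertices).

Area of P3's cell: 688.4444 (4 vertices)

1. box [0,30]×[0,88]: [(0, 0) (30, 0) (30, 88) (0, 88)]
2. ⊥bis P3·P0 via (15.34,27.1): [(0, 21.0958) (30, 32.8381) (30, 88) (0, 88)]  |A|=1830.9924
3. ⊥bis P3·P1 via (5.99,50.35): [(0, 47.4635) (0, 21.0958) (30, 32.8381) (30, 61.92)]  |A|=831.7456
4. ⊥bis P3·P2 via (12.325,25.03): [(0, 47.4635) (0, 22.2957) (7.0767, 23.8656) (30, 32.8381) (30, 61.92)]  |A|=827.5
5. ⊥bis P3·P4 via (8.985,31.135): [(0, 47.4635) (0, 30.2259) (30, 33.2614) (30, 61.92)]  |A|=688.4444
6. canonical 4-gon: [(0, 47.4635) (0, 30.2259) (30, 33.2614) (30, 61.92)]
7. shoelace: 688.4444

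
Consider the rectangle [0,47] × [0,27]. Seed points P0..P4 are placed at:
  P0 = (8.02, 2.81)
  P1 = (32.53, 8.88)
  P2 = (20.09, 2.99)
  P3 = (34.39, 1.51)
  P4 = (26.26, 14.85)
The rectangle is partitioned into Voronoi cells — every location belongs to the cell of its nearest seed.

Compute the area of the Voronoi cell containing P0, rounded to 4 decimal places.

1. box [0,47]×[0,27]: [(0, 0) (47, 0) (47, 27) (0, 27)]
2. ⊥bis P0·P1 via (20.275,5.845): [(0, 0) (21.7225, 0) (15.0359, 27) (0, 27)]  |A|=496.2386
3. ⊥bis P0·P2 via (14.055,2.9): [(0, 0) (14.0982, 0) (13.6956, 27) (0, 27)]  |A|=375.2169
4. ⊥bis P0·P3 via (21.205,2.16): [(0, 0) (14.0982, 0) (13.6956, 27) (0, 27)]  |A|=375.2169
5. ⊥bis P0·P4 via (17.14,8.83): [(0, 0) (14.0982, 0) (13.8932, 13.7487) (5.1462, 27) (0, 27)]  |A|=318.5717
6. canonical 5-gon: [(0, 0) (14.0982, 0) (13.8932, 13.7487) (5.1462, 27) (0, 27)]
7. shoelace: 318.5717

Area of P0's cell: 318.5717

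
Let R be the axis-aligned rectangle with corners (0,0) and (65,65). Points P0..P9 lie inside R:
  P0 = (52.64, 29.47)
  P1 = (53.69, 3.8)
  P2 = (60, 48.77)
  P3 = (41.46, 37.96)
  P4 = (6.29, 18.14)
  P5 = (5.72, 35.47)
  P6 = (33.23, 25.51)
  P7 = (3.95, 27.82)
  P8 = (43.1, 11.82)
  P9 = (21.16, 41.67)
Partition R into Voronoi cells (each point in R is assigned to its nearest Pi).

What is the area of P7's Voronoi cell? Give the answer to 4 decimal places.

Area of P7's cell: 122.4100

1. box [0,65]×[0,65]: [(0, 0) (65, 0) (65, 65) (0, 65)]
2. ⊥bis P7·P0 via (28.295,28.645): [(0, 0) (29.2657, 0) (27.063, 65) (0, 65)]  |A|=1830.6835
3. ⊥bis P7·P1 via (28.82,15.81): [(0, 0) (21.1852, 0) (28.7359, 15.6358) (27.063, 65) (0, 65)]  |A|=1767.5109
4. ⊥bis P7·P2 via (31.975,38.295): [(0, 0) (21.1852, 0) (28.7359, 15.6358) (27.5685, 50.0843) (21.9934, 65) (0, 65)]  |A|=1729.7024
5. ⊥bis P7·P3 via (22.705,32.89): [(0, 0) (21.1852, 0) (27.8597, 13.8215) (14.0248, 65) (0, 65)]  |A|=1410.7305
6. ⊥bis P7·P4 via (5.12,22.98): [(0, 21.7423) (24.141, 27.578) (14.0248, 65) (0, 65)]  |A|=784.5584
7. ⊥bis P7·P5 via (4.835,31.645): [(0, 32.7637) (0, 21.7423) (23.2957, 27.3737)]  |A|=128.3752
8. ⊥bis P7·P6 via (18.59,26.665): [(18.7293, 28.4302) (0, 32.7637) (0, 21.7423) (18.5555, 26.2278)]  |A|=123.2548
9. ⊥bis P7·P8 via (23.525,19.82): [(18.7293, 28.4302) (0, 32.7637) (0, 21.7423) (18.5555, 26.2278)]  |A|=123.2548
10. ⊥bis P7·P9 via (12.555,34.745): [(18.6317, 27.194) (17.3869, 28.7408) (0, 32.7637) (0, 21.7423) (18.5555, 26.2278)]  |A|=122.41
11. canonical 5-gon: [(18.6317, 27.194) (17.3869, 28.7408) (0, 32.7637) (0, 21.7423) (18.5555, 26.2278)]
12. shoelace: 122.41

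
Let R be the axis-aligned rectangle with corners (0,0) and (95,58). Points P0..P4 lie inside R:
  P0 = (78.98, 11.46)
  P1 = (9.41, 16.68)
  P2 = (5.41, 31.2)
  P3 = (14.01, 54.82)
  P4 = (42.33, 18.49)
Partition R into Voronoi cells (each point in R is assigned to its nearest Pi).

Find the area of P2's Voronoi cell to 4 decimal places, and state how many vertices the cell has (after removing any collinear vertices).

1. box [0,95]×[0,58]: [(0, 0) (95, 0) (95, 58) (0, 58)]
2. ⊥bis P2·P0 via (42.195,21.33): [(0, 0) (36.4718, 0) (52.0341, 58) (0, 58)]  |A|=2566.673
3. ⊥bis P2·P1 via (7.41,23.94): [(0, 21.8987) (45.7276, 34.4958) (52.0341, 58) (0, 58)]  |A|=1436.9235
4. ⊥bis P2·P3 via (9.71,43.01): [(0, 46.5454) (0, 21.8987) (38.5358, 32.5146)]  |A|=474.89
5. ⊥bis P2·P4 via (23.87,24.845): [(27.8497, 36.4054) (0, 46.5454) (0, 21.8987) (25.2504, 28.8547)]  |A|=429.49
6. canonical 4-gon: [(27.8497, 36.4054) (0, 46.5454) (0, 21.8987) (25.2504, 28.8547)]
7. shoelace: 429.49

Area of P2's cell: 429.4900 (4 vertices)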